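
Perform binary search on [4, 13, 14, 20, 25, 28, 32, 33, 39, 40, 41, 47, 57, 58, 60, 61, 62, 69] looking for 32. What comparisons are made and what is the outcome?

Binary search for 32 in [4, 13, 14, 20, 25, 28, 32, 33, 39, 40, 41, 47, 57, 58, 60, 61, 62, 69]:

lo=0, hi=17, mid=8, arr[mid]=39 -> 39 > 32, search left half
lo=0, hi=7, mid=3, arr[mid]=20 -> 20 < 32, search right half
lo=4, hi=7, mid=5, arr[mid]=28 -> 28 < 32, search right half
lo=6, hi=7, mid=6, arr[mid]=32 -> Found target at index 6!

Binary search finds 32 at index 6 after 4 comparisons. The search repeatedly halves the search space by comparing with the middle element.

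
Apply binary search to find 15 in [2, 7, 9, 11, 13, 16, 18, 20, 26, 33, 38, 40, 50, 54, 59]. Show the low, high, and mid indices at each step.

Binary search for 15 in [2, 7, 9, 11, 13, 16, 18, 20, 26, 33, 38, 40, 50, 54, 59]:

lo=0, hi=14, mid=7, arr[mid]=20 -> 20 > 15, search left half
lo=0, hi=6, mid=3, arr[mid]=11 -> 11 < 15, search right half
lo=4, hi=6, mid=5, arr[mid]=16 -> 16 > 15, search left half
lo=4, hi=4, mid=4, arr[mid]=13 -> 13 < 15, search right half
lo=5 > hi=4, target 15 not found

Binary search determines that 15 is not in the array after 4 comparisons. The search space was exhausted without finding the target.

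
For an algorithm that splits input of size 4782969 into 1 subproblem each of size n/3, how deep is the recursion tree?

For divide and conquer with division factor 3:

Problem sizes at each level:
Level 0: 4782969
Level 1: 1594323
Level 2: 531441
Level 3: 177147
Level 4: 59049
Level 5: 19683
Level 6: 6561
Level 7: 2187
Level 8: 729
Level 9: 243
Level 10: 81
Level 11: 27
Level 12: 9
Level 13: 3
Level 14: 1

The root is level 0 and the size-1 base case is level 14 (the tree spans levels 0 through 14, i.e. 15 levels counting the root), so the depth is the number of divisions: log_3(4782969) = 14

The recursion tree depth is log_3(4782969) = 14. At each level, the problem size is divided by 3, so it takes 14 divisions to reduce to a base case of size 1. The algorithm makes 1 recursive call at each level.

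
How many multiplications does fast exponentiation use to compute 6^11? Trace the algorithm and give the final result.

Computing 6^11 by squaring (build up from 6^1; each line after the first costs one multiplication):

6^1 = 6
6^2 = (6^1)^2 = 6^2 = 36
6^4 = (6^2)^2 = 36^2 = 1296
6^5 = 6 * 6^4 = 6 * 1296 = 7776
6^10 = (6^5)^2 = 7776^2 = 60466176
6^11 = 6 * 6^10 = 6 * 60466176 = 362797056

Result: 362797056
Multiplications needed: 5 (5 lines after 6^1)

6^11 = 362797056. Using exponentiation by squaring, this requires 5 multiplications. The key idea: if the exponent is even, square the half-power; if odd, multiply by the base once.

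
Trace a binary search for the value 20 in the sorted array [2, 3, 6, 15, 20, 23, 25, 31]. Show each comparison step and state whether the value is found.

Binary search for 20 in [2, 3, 6, 15, 20, 23, 25, 31]:

lo=0, hi=7, mid=3, arr[mid]=15 -> 15 < 20, search right half
lo=4, hi=7, mid=5, arr[mid]=23 -> 23 > 20, search left half
lo=4, hi=4, mid=4, arr[mid]=20 -> Found target at index 4!

Binary search finds 20 at index 4 after 3 comparisons. The search repeatedly halves the search space by comparing with the middle element.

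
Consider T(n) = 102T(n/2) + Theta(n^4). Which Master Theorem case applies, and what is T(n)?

Master Theorem for T(n) = 102T(n/2) + O(n^4):

a = 102, b = 2, c = 4
log_b(a) = log_2(102) = 6.6724

Case 1: c = 4 < log_2(102) = 6.6724
T(n) = O(n^(log_2 102))

For T(n) = 102T(n/2) + O(n^4): log_2(102) = 6.6724. This is Case 1 of the Master Theorem (c < log_b(a), work dominated by leaves), giving O(n^(log_2 102)).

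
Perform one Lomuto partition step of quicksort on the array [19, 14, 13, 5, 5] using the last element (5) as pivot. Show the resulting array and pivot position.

Lomuto partition with pivot = 5:

Initial array: [19, 14, 13, 5, 5]

arr[0]=19 > 5: no swap
arr[1]=14 > 5: no swap
arr[2]=13 > 5: no swap
arr[3]=5 <= 5: swap with position 0, array becomes [5, 14, 13, 19, 5]

Place pivot at position 1: [5, 5, 13, 19, 14]
Pivot position: 1

After partitioning with pivot 5, the array becomes [5, 5, 13, 19, 14]. The pivot is placed at index 1. All elements to the left of the pivot are <= 5, and all elements to the right are > 5.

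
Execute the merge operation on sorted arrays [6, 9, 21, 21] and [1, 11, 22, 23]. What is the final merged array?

Merging process:

Compare 6 vs 1: take 1 from right. Merged: [1]
Compare 6 vs 11: take 6 from left. Merged: [1, 6]
Compare 9 vs 11: take 9 from left. Merged: [1, 6, 9]
Compare 21 vs 11: take 11 from right. Merged: [1, 6, 9, 11]
Compare 21 vs 22: take 21 from left. Merged: [1, 6, 9, 11, 21]
Compare 21 vs 22: take 21 from left. Merged: [1, 6, 9, 11, 21, 21]
Append remaining from right: [22, 23]. Merged: [1, 6, 9, 11, 21, 21, 22, 23]

Final merged array: [1, 6, 9, 11, 21, 21, 22, 23]
Total comparisons: 6

The merged array is [1, 6, 9, 11, 21, 21, 22, 23], requiring 6 comparisons. The merge step runs in O(n) time where n is the total number of elements.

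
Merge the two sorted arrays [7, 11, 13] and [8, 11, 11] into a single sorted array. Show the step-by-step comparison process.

Merging process:

Compare 7 vs 8: take 7 from left. Merged: [7]
Compare 11 vs 8: take 8 from right. Merged: [7, 8]
Compare 11 vs 11: take 11 from left. Merged: [7, 8, 11]
Compare 13 vs 11: take 11 from right. Merged: [7, 8, 11, 11]
Compare 13 vs 11: take 11 from right. Merged: [7, 8, 11, 11, 11]
Append remaining from left: [13]. Merged: [7, 8, 11, 11, 11, 13]

Final merged array: [7, 8, 11, 11, 11, 13]
Total comparisons: 5

The merged array is [7, 8, 11, 11, 11, 13], requiring 5 comparisons. The merge step runs in O(n) time where n is the total number of elements.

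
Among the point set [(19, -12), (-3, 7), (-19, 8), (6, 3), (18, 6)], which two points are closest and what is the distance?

Computing all pairwise distances among 5 points:

d((19, -12), (-3, 7)) = 29.0689
d((19, -12), (-19, 8)) = 42.9418
d((19, -12), (6, 3)) = 19.8494
d((19, -12), (18, 6)) = 18.0278
d((-3, 7), (-19, 8)) = 16.0312
d((-3, 7), (6, 3)) = 9.8489 <-- minimum
d((-3, 7), (18, 6)) = 21.0238
d((-19, 8), (6, 3)) = 25.4951
d((-19, 8), (18, 6)) = 37.054
d((6, 3), (18, 6)) = 12.3693

Closest pair: (-3, 7) and (6, 3) with distance 9.8489

The closest pair is (-3, 7) and (6, 3) with Euclidean distance 9.8489. For 5 points, brute-force pairwise comparison is shown above. For large n, the divide-and-conquer algorithm (sort by x, recurse on halves, check the dividing strip) achieves O(n log n).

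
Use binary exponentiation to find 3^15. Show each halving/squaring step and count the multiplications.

Computing 3^15 by squaring (build up from 3^1; each line after the first costs one multiplication):

3^1 = 3
3^2 = (3^1)^2 = 3^2 = 9
3^3 = 3 * 3^2 = 3 * 9 = 27
3^6 = (3^3)^2 = 27^2 = 729
3^7 = 3 * 3^6 = 3 * 729 = 2187
3^14 = (3^7)^2 = 2187^2 = 4782969
3^15 = 3 * 3^14 = 3 * 4782969 = 14348907

Result: 14348907
Multiplications needed: 6 (6 lines after 3^1)

3^15 = 14348907. Using exponentiation by squaring, this requires 6 multiplications. The key idea: if the exponent is even, square the half-power; if odd, multiply by the base once.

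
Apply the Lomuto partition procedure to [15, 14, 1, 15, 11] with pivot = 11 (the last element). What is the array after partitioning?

Lomuto partition with pivot = 11:

Initial array: [15, 14, 1, 15, 11]

arr[0]=15 > 11: no swap
arr[1]=14 > 11: no swap
arr[2]=1 <= 11: swap with position 0, array becomes [1, 14, 15, 15, 11]
arr[3]=15 > 11: no swap

Place pivot at position 1: [1, 11, 15, 15, 14]
Pivot position: 1

After partitioning with pivot 11, the array becomes [1, 11, 15, 15, 14]. The pivot is placed at index 1. All elements to the left of the pivot are <= 11, and all elements to the right are > 11.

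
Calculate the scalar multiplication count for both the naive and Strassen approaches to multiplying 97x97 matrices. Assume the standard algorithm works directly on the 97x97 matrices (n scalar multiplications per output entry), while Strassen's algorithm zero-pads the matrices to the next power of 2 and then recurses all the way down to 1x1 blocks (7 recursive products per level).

Matrix multiplication for 97x97 matrices:

Strassen's algorithm requires power-of-2 dimensions. Pad 97x97 to 128x128 (next power of 2).

Standard algorithm: 97^3 = 912673 multiplications
Strassen's algorithm: 7^(log2(128)) = 7^7 = 823543 multiplications
Savings: 912673 - 823543 = 89130 multiplications

Standard: 912673 multiplications (97^3). Strassen: 823543 multiplications (7^7, after padding to 128x128). Strassen reduces 8 recursive multiplications to 7 at each level.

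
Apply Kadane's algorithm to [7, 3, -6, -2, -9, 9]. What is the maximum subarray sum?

Using Kadane's algorithm on [7, 3, -6, -2, -9, 9]:

Scanning through the array:
Position 1 (value 3): max_ending_here = 10, max_so_far = 10
Position 2 (value -6): max_ending_here = 4, max_so_far = 10
Position 3 (value -2): max_ending_here = 2, max_so_far = 10
Position 4 (value -9): max_ending_here = -7, max_so_far = 10
Position 5 (value 9): max_ending_here = 9, max_so_far = 10

Maximum subarray: [7, 3]
Maximum sum: 10

The maximum subarray is [7, 3] with sum 10. This subarray runs from index 0 to index 1.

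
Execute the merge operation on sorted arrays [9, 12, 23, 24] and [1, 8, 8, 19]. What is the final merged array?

Merging process:

Compare 9 vs 1: take 1 from right. Merged: [1]
Compare 9 vs 8: take 8 from right. Merged: [1, 8]
Compare 9 vs 8: take 8 from right. Merged: [1, 8, 8]
Compare 9 vs 19: take 9 from left. Merged: [1, 8, 8, 9]
Compare 12 vs 19: take 12 from left. Merged: [1, 8, 8, 9, 12]
Compare 23 vs 19: take 19 from right. Merged: [1, 8, 8, 9, 12, 19]
Append remaining from left: [23, 24]. Merged: [1, 8, 8, 9, 12, 19, 23, 24]

Final merged array: [1, 8, 8, 9, 12, 19, 23, 24]
Total comparisons: 6

The merged array is [1, 8, 8, 9, 12, 19, 23, 24], requiring 6 comparisons. The merge step runs in O(n) time where n is the total number of elements.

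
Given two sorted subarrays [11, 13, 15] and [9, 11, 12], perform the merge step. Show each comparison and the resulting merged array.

Merging process:

Compare 11 vs 9: take 9 from right. Merged: [9]
Compare 11 vs 11: take 11 from left. Merged: [9, 11]
Compare 13 vs 11: take 11 from right. Merged: [9, 11, 11]
Compare 13 vs 12: take 12 from right. Merged: [9, 11, 11, 12]
Append remaining from left: [13, 15]. Merged: [9, 11, 11, 12, 13, 15]

Final merged array: [9, 11, 11, 12, 13, 15]
Total comparisons: 4

The merged array is [9, 11, 11, 12, 13, 15], requiring 4 comparisons. The merge step runs in O(n) time where n is the total number of elements.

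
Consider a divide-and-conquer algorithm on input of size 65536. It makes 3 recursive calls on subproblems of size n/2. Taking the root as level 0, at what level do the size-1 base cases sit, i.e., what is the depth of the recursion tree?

For divide and conquer with division factor 2:

Problem sizes at each level:
Level 0: 65536
Level 1: 32768
Level 2: 16384
Level 3: 8192
Level 4: 4096
Level 5: 2048
Level 6: 1024
Level 7: 512
Level 8: 256
Level 9: 128
Level 10: 64
Level 11: 32
Level 12: 16
Level 13: 8
Level 14: 4
Level 15: 2
Level 16: 1

The root is level 0 and the size-1 base case is level 16 (the tree spans levels 0 through 16, i.e. 17 levels counting the root), so the depth is the number of divisions: log_2(65536) = 16

The recursion tree depth is log_2(65536) = 16. At each level, the problem size is divided by 2, so it takes 16 divisions to reduce to a base case of size 1. The algorithm makes 3 recursive calls at each level.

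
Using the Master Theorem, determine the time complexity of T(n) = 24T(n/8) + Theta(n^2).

Master Theorem for T(n) = 24T(n/8) + O(n^2):

a = 24, b = 8, c = 2
log_b(a) = log_8(24) = 1.5283

Case 3: c = 2 > log_8(24) = 1.5283
T(n) = O(n^2) = O(n^2)

For T(n) = 24T(n/8) + O(n^2): log_8(24) = 1.5283. This is Case 3 of the Master Theorem (c > log_b(a), work dominated by root), giving O(n^2).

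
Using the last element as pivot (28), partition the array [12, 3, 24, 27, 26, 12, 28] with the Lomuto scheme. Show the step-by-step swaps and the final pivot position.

Lomuto partition with pivot = 28:

Initial array: [12, 3, 24, 27, 26, 12, 28]

arr[0]=12 <= 28: swap with position 0, array becomes [12, 3, 24, 27, 26, 12, 28]
arr[1]=3 <= 28: swap with position 1, array becomes [12, 3, 24, 27, 26, 12, 28]
arr[2]=24 <= 28: swap with position 2, array becomes [12, 3, 24, 27, 26, 12, 28]
arr[3]=27 <= 28: swap with position 3, array becomes [12, 3, 24, 27, 26, 12, 28]
arr[4]=26 <= 28: swap with position 4, array becomes [12, 3, 24, 27, 26, 12, 28]
arr[5]=12 <= 28: swap with position 5, array becomes [12, 3, 24, 27, 26, 12, 28]

Place pivot at position 6: [12, 3, 24, 27, 26, 12, 28]
Pivot position: 6

After partitioning with pivot 28, the array becomes [12, 3, 24, 27, 26, 12, 28]. The pivot is placed at index 6. All elements to the left of the pivot are <= 28, and all elements to the right are > 28.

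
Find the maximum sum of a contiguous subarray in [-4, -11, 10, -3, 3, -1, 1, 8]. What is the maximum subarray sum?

Using Kadane's algorithm on [-4, -11, 10, -3, 3, -1, 1, 8]:

Scanning through the array:
Position 1 (value -11): max_ending_here = -11, max_so_far = -4
Position 2 (value 10): max_ending_here = 10, max_so_far = 10
Position 3 (value -3): max_ending_here = 7, max_so_far = 10
Position 4 (value 3): max_ending_here = 10, max_so_far = 10
Position 5 (value -1): max_ending_here = 9, max_so_far = 10
Position 6 (value 1): max_ending_here = 10, max_so_far = 10
Position 7 (value 8): max_ending_here = 18, max_so_far = 18

Maximum subarray: [10, -3, 3, -1, 1, 8]
Maximum sum: 18

The maximum subarray is [10, -3, 3, -1, 1, 8] with sum 18. This subarray runs from index 2 to index 7.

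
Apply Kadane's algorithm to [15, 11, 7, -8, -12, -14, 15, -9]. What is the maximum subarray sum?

Using Kadane's algorithm on [15, 11, 7, -8, -12, -14, 15, -9]:

Scanning through the array:
Position 1 (value 11): max_ending_here = 26, max_so_far = 26
Position 2 (value 7): max_ending_here = 33, max_so_far = 33
Position 3 (value -8): max_ending_here = 25, max_so_far = 33
Position 4 (value -12): max_ending_here = 13, max_so_far = 33
Position 5 (value -14): max_ending_here = -1, max_so_far = 33
Position 6 (value 15): max_ending_here = 15, max_so_far = 33
Position 7 (value -9): max_ending_here = 6, max_so_far = 33

Maximum subarray: [15, 11, 7]
Maximum sum: 33

The maximum subarray is [15, 11, 7] with sum 33. This subarray runs from index 0 to index 2.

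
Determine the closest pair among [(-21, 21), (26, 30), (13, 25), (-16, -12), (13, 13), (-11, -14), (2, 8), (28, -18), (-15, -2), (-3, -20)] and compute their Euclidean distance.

Computing all pairwise distances among 10 points:

d((-21, 21), (26, 30)) = 47.8539
d((-21, 21), (13, 25)) = 34.2345
d((-21, 21), (-16, -12)) = 33.3766
d((-21, 21), (13, 13)) = 34.9285
d((-21, 21), (-11, -14)) = 36.4005
d((-21, 21), (2, 8)) = 26.4197
d((-21, 21), (28, -18)) = 62.6259
d((-21, 21), (-15, -2)) = 23.7697
d((-21, 21), (-3, -20)) = 44.7772
d((26, 30), (13, 25)) = 13.9284
d((26, 30), (-16, -12)) = 59.397
d((26, 30), (13, 13)) = 21.4009
d((26, 30), (-11, -14)) = 57.4891
d((26, 30), (2, 8)) = 32.5576
d((26, 30), (28, -18)) = 48.0416
d((26, 30), (-15, -2)) = 52.0096
d((26, 30), (-3, -20)) = 57.8014
d((13, 25), (-16, -12)) = 47.0106
d((13, 25), (13, 13)) = 12.0
d((13, 25), (-11, -14)) = 45.793
d((13, 25), (2, 8)) = 20.2485
d((13, 25), (28, -18)) = 45.5412
d((13, 25), (-15, -2)) = 38.8973
d((13, 25), (-3, -20)) = 47.7598
d((-16, -12), (13, 13)) = 38.2884
d((-16, -12), (-11, -14)) = 5.3852 <-- minimum
d((-16, -12), (2, 8)) = 26.9072
d((-16, -12), (28, -18)) = 44.4072
d((-16, -12), (-15, -2)) = 10.0499
d((-16, -12), (-3, -20)) = 15.2643
d((13, 13), (-11, -14)) = 36.1248
d((13, 13), (2, 8)) = 12.083
d((13, 13), (28, -18)) = 34.4384
d((13, 13), (-15, -2)) = 31.7648
d((13, 13), (-3, -20)) = 36.6742
d((-11, -14), (2, 8)) = 25.5539
d((-11, -14), (28, -18)) = 39.2046
d((-11, -14), (-15, -2)) = 12.6491
d((-11, -14), (-3, -20)) = 10.0
d((2, 8), (28, -18)) = 36.7696
d((2, 8), (-15, -2)) = 19.7231
d((2, 8), (-3, -20)) = 28.4429
d((28, -18), (-15, -2)) = 45.8803
d((28, -18), (-3, -20)) = 31.0644
d((-15, -2), (-3, -20)) = 21.6333

Closest pair: (-16, -12) and (-11, -14) with distance 5.3852

The closest pair is (-16, -12) and (-11, -14) with Euclidean distance 5.3852. For 10 points, brute-force pairwise comparison is shown above. For large n, the divide-and-conquer algorithm (sort by x, recurse on halves, check the dividing strip) achieves O(n log n).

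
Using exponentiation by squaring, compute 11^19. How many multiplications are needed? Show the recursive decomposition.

Computing 11^19 by squaring (build up from 11^1; each line after the first costs one multiplication):

11^1 = 11
11^2 = (11^1)^2 = 11^2 = 121
11^4 = (11^2)^2 = 121^2 = 14641
11^8 = (11^4)^2 = 14641^2 = 214358881
11^9 = 11 * 11^8 = 11 * 214358881 = 2357947691
11^18 = (11^9)^2 = 2357947691^2 = 5559917313492231481
11^19 = 11 * 11^18 = 11 * 5559917313492231481 = 61159090448414546291

Result: 61159090448414546291
Multiplications needed: 6 (6 lines after 11^1)

11^19 = 61159090448414546291. Using exponentiation by squaring, this requires 6 multiplications. The key idea: if the exponent is even, square the half-power; if odd, multiply by the base once.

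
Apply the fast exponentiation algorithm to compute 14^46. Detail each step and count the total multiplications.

Computing 14^46 by squaring (build up from 14^1; each line after the first costs one multiplication):

14^1 = 14
14^2 = (14^1)^2 = 14^2 = 196
14^4 = (14^2)^2 = 196^2 = 38416
14^5 = 14 * 14^4 = 14 * 38416 = 537824
14^10 = (14^5)^2 = 537824^2 = 289254654976
14^11 = 14 * 14^10 = 14 * 289254654976 = 4049565169664
14^22 = (14^11)^2 = 4049565169664^2 = 16398978063355821105872896
14^23 = 14 * 14^22 = 14 * 16398978063355821105872896 = 229585692886981495482220544
14^46 = (14^23)^2 = 229585692886981495482220544^2 = 52709590378395385649697127909589319306203213055655936

Result: 52709590378395385649697127909589319306203213055655936
Multiplications needed: 8 (8 lines after 14^1)

14^46 = 52709590378395385649697127909589319306203213055655936. Using exponentiation by squaring, this requires 8 multiplications. The key idea: if the exponent is even, square the half-power; if odd, multiply by the base once.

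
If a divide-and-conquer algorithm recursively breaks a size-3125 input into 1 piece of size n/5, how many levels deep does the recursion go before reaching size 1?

For divide and conquer with division factor 5:

Problem sizes at each level:
Level 0: 3125
Level 1: 625
Level 2: 125
Level 3: 25
Level 4: 5
Level 5: 1

The root is level 0 and the size-1 base case is level 5 (the tree spans levels 0 through 5, i.e. 6 levels counting the root), so the depth is the number of divisions: log_5(3125) = 5

The recursion tree depth is log_5(3125) = 5. At each level, the problem size is divided by 5, so it takes 5 divisions to reduce to a base case of size 1. The algorithm makes 1 recursive call at each level.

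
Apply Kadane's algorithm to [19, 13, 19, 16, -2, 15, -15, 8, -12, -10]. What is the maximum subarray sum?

Using Kadane's algorithm on [19, 13, 19, 16, -2, 15, -15, 8, -12, -10]:

Scanning through the array:
Position 1 (value 13): max_ending_here = 32, max_so_far = 32
Position 2 (value 19): max_ending_here = 51, max_so_far = 51
Position 3 (value 16): max_ending_here = 67, max_so_far = 67
Position 4 (value -2): max_ending_here = 65, max_so_far = 67
Position 5 (value 15): max_ending_here = 80, max_so_far = 80
Position 6 (value -15): max_ending_here = 65, max_so_far = 80
Position 7 (value 8): max_ending_here = 73, max_so_far = 80
Position 8 (value -12): max_ending_here = 61, max_so_far = 80
Position 9 (value -10): max_ending_here = 51, max_so_far = 80

Maximum subarray: [19, 13, 19, 16, -2, 15]
Maximum sum: 80

The maximum subarray is [19, 13, 19, 16, -2, 15] with sum 80. This subarray runs from index 0 to index 5.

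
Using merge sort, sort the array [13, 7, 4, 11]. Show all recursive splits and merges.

Merge sort trace:

Split: [13, 7, 4, 11] -> [13, 7] and [4, 11]
  Split: [13, 7] -> [13] and [7]
  Merge: [13] + [7] -> [7, 13]
  Split: [4, 11] -> [4] and [11]
  Merge: [4] + [11] -> [4, 11]
Merge: [7, 13] + [4, 11] -> [4, 7, 11, 13]

Final sorted array: [4, 7, 11, 13]

The merge sort proceeds by recursively splitting the array and merging sorted halves.
After all merges, the sorted array is [4, 7, 11, 13].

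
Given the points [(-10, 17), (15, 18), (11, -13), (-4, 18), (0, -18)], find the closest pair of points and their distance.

Computing all pairwise distances among 5 points:

d((-10, 17), (15, 18)) = 25.02
d((-10, 17), (11, -13)) = 36.6197
d((-10, 17), (-4, 18)) = 6.0828 <-- minimum
d((-10, 17), (0, -18)) = 36.4005
d((15, 18), (11, -13)) = 31.257
d((15, 18), (-4, 18)) = 19.0
d((15, 18), (0, -18)) = 39.0
d((11, -13), (-4, 18)) = 34.4384
d((11, -13), (0, -18)) = 12.083
d((-4, 18), (0, -18)) = 36.2215

Closest pair: (-10, 17) and (-4, 18) with distance 6.0828

The closest pair is (-10, 17) and (-4, 18) with Euclidean distance 6.0828. For 5 points, brute-force pairwise comparison is shown above. For large n, the divide-and-conquer algorithm (sort by x, recurse on halves, check the dividing strip) achieves O(n log n).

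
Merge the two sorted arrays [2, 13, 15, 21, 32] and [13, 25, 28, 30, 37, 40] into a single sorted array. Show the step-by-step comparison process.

Merging process:

Compare 2 vs 13: take 2 from left. Merged: [2]
Compare 13 vs 13: take 13 from left. Merged: [2, 13]
Compare 15 vs 13: take 13 from right. Merged: [2, 13, 13]
Compare 15 vs 25: take 15 from left. Merged: [2, 13, 13, 15]
Compare 21 vs 25: take 21 from left. Merged: [2, 13, 13, 15, 21]
Compare 32 vs 25: take 25 from right. Merged: [2, 13, 13, 15, 21, 25]
Compare 32 vs 28: take 28 from right. Merged: [2, 13, 13, 15, 21, 25, 28]
Compare 32 vs 30: take 30 from right. Merged: [2, 13, 13, 15, 21, 25, 28, 30]
Compare 32 vs 37: take 32 from left. Merged: [2, 13, 13, 15, 21, 25, 28, 30, 32]
Append remaining from right: [37, 40]. Merged: [2, 13, 13, 15, 21, 25, 28, 30, 32, 37, 40]

Final merged array: [2, 13, 13, 15, 21, 25, 28, 30, 32, 37, 40]
Total comparisons: 9

The merged array is [2, 13, 13, 15, 21, 25, 28, 30, 32, 37, 40], requiring 9 comparisons. The merge step runs in O(n) time where n is the total number of elements.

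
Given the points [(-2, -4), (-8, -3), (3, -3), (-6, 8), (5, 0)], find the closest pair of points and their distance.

Computing all pairwise distances among 5 points:

d((-2, -4), (-8, -3)) = 6.0828
d((-2, -4), (3, -3)) = 5.099
d((-2, -4), (-6, 8)) = 12.6491
d((-2, -4), (5, 0)) = 8.0623
d((-8, -3), (3, -3)) = 11.0
d((-8, -3), (-6, 8)) = 11.1803
d((-8, -3), (5, 0)) = 13.3417
d((3, -3), (-6, 8)) = 14.2127
d((3, -3), (5, 0)) = 3.6056 <-- minimum
d((-6, 8), (5, 0)) = 13.6015

Closest pair: (3, -3) and (5, 0) with distance 3.6056

The closest pair is (3, -3) and (5, 0) with Euclidean distance 3.6056. For 5 points, brute-force pairwise comparison is shown above. For large n, the divide-and-conquer algorithm (sort by x, recurse on halves, check the dividing strip) achieves O(n log n).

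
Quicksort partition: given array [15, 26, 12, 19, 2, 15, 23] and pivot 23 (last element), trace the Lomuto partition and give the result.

Lomuto partition with pivot = 23:

Initial array: [15, 26, 12, 19, 2, 15, 23]

arr[0]=15 <= 23: swap with position 0, array becomes [15, 26, 12, 19, 2, 15, 23]
arr[1]=26 > 23: no swap
arr[2]=12 <= 23: swap with position 1, array becomes [15, 12, 26, 19, 2, 15, 23]
arr[3]=19 <= 23: swap with position 2, array becomes [15, 12, 19, 26, 2, 15, 23]
arr[4]=2 <= 23: swap with position 3, array becomes [15, 12, 19, 2, 26, 15, 23]
arr[5]=15 <= 23: swap with position 4, array becomes [15, 12, 19, 2, 15, 26, 23]

Place pivot at position 5: [15, 12, 19, 2, 15, 23, 26]
Pivot position: 5

After partitioning with pivot 23, the array becomes [15, 12, 19, 2, 15, 23, 26]. The pivot is placed at index 5. All elements to the left of the pivot are <= 23, and all elements to the right are > 23.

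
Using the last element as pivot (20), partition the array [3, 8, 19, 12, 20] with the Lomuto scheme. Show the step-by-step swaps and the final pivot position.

Lomuto partition with pivot = 20:

Initial array: [3, 8, 19, 12, 20]

arr[0]=3 <= 20: swap with position 0, array becomes [3, 8, 19, 12, 20]
arr[1]=8 <= 20: swap with position 1, array becomes [3, 8, 19, 12, 20]
arr[2]=19 <= 20: swap with position 2, array becomes [3, 8, 19, 12, 20]
arr[3]=12 <= 20: swap with position 3, array becomes [3, 8, 19, 12, 20]

Place pivot at position 4: [3, 8, 19, 12, 20]
Pivot position: 4

After partitioning with pivot 20, the array becomes [3, 8, 19, 12, 20]. The pivot is placed at index 4. All elements to the left of the pivot are <= 20, and all elements to the right are > 20.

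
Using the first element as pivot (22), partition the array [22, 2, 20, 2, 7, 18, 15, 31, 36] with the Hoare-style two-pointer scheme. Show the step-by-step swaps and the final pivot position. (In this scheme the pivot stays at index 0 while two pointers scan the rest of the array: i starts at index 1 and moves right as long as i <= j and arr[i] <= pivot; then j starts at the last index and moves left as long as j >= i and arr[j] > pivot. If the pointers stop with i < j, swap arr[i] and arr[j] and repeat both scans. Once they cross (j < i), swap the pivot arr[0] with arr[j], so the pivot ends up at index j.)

Hoare-style two-pointer partition with pivot = 22:

Initial array: [22, 2, 20, 2, 7, 18, 15, 31, 36]

Pointers start at i = 1, j = 8.
i ends at 7, j ends at 6: the pointers have crossed (j < i), so scanning stops.

Swap pivot arr[0] with arr[6] to place pivot at position 6: [15, 2, 20, 2, 7, 18, 22, 31, 36]
Pivot position: 6

After partitioning with pivot 22, the array becomes [15, 2, 20, 2, 7, 18, 22, 31, 36]. The pivot is placed at index 6. All elements to the left of the pivot are <= 22, and all elements to the right are > 22.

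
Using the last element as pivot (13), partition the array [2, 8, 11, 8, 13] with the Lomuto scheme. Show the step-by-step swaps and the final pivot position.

Lomuto partition with pivot = 13:

Initial array: [2, 8, 11, 8, 13]

arr[0]=2 <= 13: swap with position 0, array becomes [2, 8, 11, 8, 13]
arr[1]=8 <= 13: swap with position 1, array becomes [2, 8, 11, 8, 13]
arr[2]=11 <= 13: swap with position 2, array becomes [2, 8, 11, 8, 13]
arr[3]=8 <= 13: swap with position 3, array becomes [2, 8, 11, 8, 13]

Place pivot at position 4: [2, 8, 11, 8, 13]
Pivot position: 4

After partitioning with pivot 13, the array becomes [2, 8, 11, 8, 13]. The pivot is placed at index 4. All elements to the left of the pivot are <= 13, and all elements to the right are > 13.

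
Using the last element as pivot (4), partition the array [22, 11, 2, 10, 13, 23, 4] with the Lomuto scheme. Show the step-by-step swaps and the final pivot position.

Lomuto partition with pivot = 4:

Initial array: [22, 11, 2, 10, 13, 23, 4]

arr[0]=22 > 4: no swap
arr[1]=11 > 4: no swap
arr[2]=2 <= 4: swap with position 0, array becomes [2, 11, 22, 10, 13, 23, 4]
arr[3]=10 > 4: no swap
arr[4]=13 > 4: no swap
arr[5]=23 > 4: no swap

Place pivot at position 1: [2, 4, 22, 10, 13, 23, 11]
Pivot position: 1

After partitioning with pivot 4, the array becomes [2, 4, 22, 10, 13, 23, 11]. The pivot is placed at index 1. All elements to the left of the pivot are <= 4, and all elements to the right are > 4.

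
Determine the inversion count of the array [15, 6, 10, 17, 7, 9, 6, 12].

Finding inversions in [15, 6, 10, 17, 7, 9, 6, 12]:

(0, 1): arr[0]=15 > arr[1]=6
(0, 2): arr[0]=15 > arr[2]=10
(0, 4): arr[0]=15 > arr[4]=7
(0, 5): arr[0]=15 > arr[5]=9
(0, 6): arr[0]=15 > arr[6]=6
(0, 7): arr[0]=15 > arr[7]=12
(2, 4): arr[2]=10 > arr[4]=7
(2, 5): arr[2]=10 > arr[5]=9
(2, 6): arr[2]=10 > arr[6]=6
(3, 4): arr[3]=17 > arr[4]=7
(3, 5): arr[3]=17 > arr[5]=9
(3, 6): arr[3]=17 > arr[6]=6
(3, 7): arr[3]=17 > arr[7]=12
(4, 6): arr[4]=7 > arr[6]=6
(5, 6): arr[5]=9 > arr[6]=6

Total inversions: 15

The array has 15 inversion(s): (0,1), (0,2), (0,4), (0,5), (0,6), (0,7), (2,4), (2,5), (2,6), (3,4), (3,5), (3,6), (3,7), (4,6), (5,6). Each pair (i,j) satisfies i < j and arr[i] > arr[j].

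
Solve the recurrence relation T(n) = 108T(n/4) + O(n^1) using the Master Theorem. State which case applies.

Master Theorem for T(n) = 108T(n/4) + O(n^1):

a = 108, b = 4, c = 1
log_b(a) = log_4(108) = 3.3774

Case 1: c = 1 < log_4(108) = 3.3774
T(n) = O(n^(log_4 108))

For T(n) = 108T(n/4) + O(n^1): log_4(108) = 3.3774. This is Case 1 of the Master Theorem (c < log_b(a), work dominated by leaves), giving O(n^(log_4 108)).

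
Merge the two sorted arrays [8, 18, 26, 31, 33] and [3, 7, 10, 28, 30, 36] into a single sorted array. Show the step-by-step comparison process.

Merging process:

Compare 8 vs 3: take 3 from right. Merged: [3]
Compare 8 vs 7: take 7 from right. Merged: [3, 7]
Compare 8 vs 10: take 8 from left. Merged: [3, 7, 8]
Compare 18 vs 10: take 10 from right. Merged: [3, 7, 8, 10]
Compare 18 vs 28: take 18 from left. Merged: [3, 7, 8, 10, 18]
Compare 26 vs 28: take 26 from left. Merged: [3, 7, 8, 10, 18, 26]
Compare 31 vs 28: take 28 from right. Merged: [3, 7, 8, 10, 18, 26, 28]
Compare 31 vs 30: take 30 from right. Merged: [3, 7, 8, 10, 18, 26, 28, 30]
Compare 31 vs 36: take 31 from left. Merged: [3, 7, 8, 10, 18, 26, 28, 30, 31]
Compare 33 vs 36: take 33 from left. Merged: [3, 7, 8, 10, 18, 26, 28, 30, 31, 33]
Append remaining from right: [36]. Merged: [3, 7, 8, 10, 18, 26, 28, 30, 31, 33, 36]

Final merged array: [3, 7, 8, 10, 18, 26, 28, 30, 31, 33, 36]
Total comparisons: 10

The merged array is [3, 7, 8, 10, 18, 26, 28, 30, 31, 33, 36], requiring 10 comparisons. The merge step runs in O(n) time where n is the total number of elements.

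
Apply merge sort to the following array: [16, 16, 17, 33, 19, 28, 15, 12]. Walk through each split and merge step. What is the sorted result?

Merge sort trace:

Split: [16, 16, 17, 33, 19, 28, 15, 12] -> [16, 16, 17, 33] and [19, 28, 15, 12]
  Split: [16, 16, 17, 33] -> [16, 16] and [17, 33]
    Split: [16, 16] -> [16] and [16]
    Merge: [16] + [16] -> [16, 16]
    Split: [17, 33] -> [17] and [33]
    Merge: [17] + [33] -> [17, 33]
  Merge: [16, 16] + [17, 33] -> [16, 16, 17, 33]
  Split: [19, 28, 15, 12] -> [19, 28] and [15, 12]
    Split: [19, 28] -> [19] and [28]
    Merge: [19] + [28] -> [19, 28]
    Split: [15, 12] -> [15] and [12]
    Merge: [15] + [12] -> [12, 15]
  Merge: [19, 28] + [12, 15] -> [12, 15, 19, 28]
Merge: [16, 16, 17, 33] + [12, 15, 19, 28] -> [12, 15, 16, 16, 17, 19, 28, 33]

Final sorted array: [12, 15, 16, 16, 17, 19, 28, 33]

The merge sort proceeds by recursively splitting the array and merging sorted halves.
After all merges, the sorted array is [12, 15, 16, 16, 17, 19, 28, 33].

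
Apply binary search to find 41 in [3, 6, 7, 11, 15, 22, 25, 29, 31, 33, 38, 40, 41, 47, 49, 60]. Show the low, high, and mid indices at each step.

Binary search for 41 in [3, 6, 7, 11, 15, 22, 25, 29, 31, 33, 38, 40, 41, 47, 49, 60]:

lo=0, hi=15, mid=7, arr[mid]=29 -> 29 < 41, search right half
lo=8, hi=15, mid=11, arr[mid]=40 -> 40 < 41, search right half
lo=12, hi=15, mid=13, arr[mid]=47 -> 47 > 41, search left half
lo=12, hi=12, mid=12, arr[mid]=41 -> Found target at index 12!

Binary search finds 41 at index 12 after 4 comparisons. The search repeatedly halves the search space by comparing with the middle element.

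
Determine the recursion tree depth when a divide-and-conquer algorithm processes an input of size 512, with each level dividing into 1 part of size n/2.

For divide and conquer with division factor 2:

Problem sizes at each level:
Level 0: 512
Level 1: 256
Level 2: 128
Level 3: 64
Level 4: 32
Level 5: 16
Level 6: 8
Level 7: 4
Level 8: 2
Level 9: 1

The root is level 0 and the size-1 base case is level 9 (the tree spans levels 0 through 9, i.e. 10 levels counting the root), so the depth is the number of divisions: log_2(512) = 9

The recursion tree depth is log_2(512) = 9. At each level, the problem size is divided by 2, so it takes 9 divisions to reduce to a base case of size 1. The algorithm makes 1 recursive call at each level.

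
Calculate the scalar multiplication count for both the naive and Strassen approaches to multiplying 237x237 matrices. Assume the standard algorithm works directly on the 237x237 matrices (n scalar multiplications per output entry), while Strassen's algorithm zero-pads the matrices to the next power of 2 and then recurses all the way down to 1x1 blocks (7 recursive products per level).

Matrix multiplication for 237x237 matrices:

Strassen's algorithm requires power-of-2 dimensions. Pad 237x237 to 256x256 (next power of 2).

Standard algorithm: 237^3 = 13312053 multiplications
Strassen's algorithm: 7^(log2(256)) = 7^8 = 5764801 multiplications
Savings: 13312053 - 5764801 = 7547252 multiplications

Standard: 13312053 multiplications (237^3). Strassen: 5764801 multiplications (7^8, after padding to 256x256). Strassen reduces 8 recursive multiplications to 7 at each level.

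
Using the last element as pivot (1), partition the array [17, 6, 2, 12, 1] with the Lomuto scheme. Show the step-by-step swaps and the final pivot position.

Lomuto partition with pivot = 1:

Initial array: [17, 6, 2, 12, 1]

arr[0]=17 > 1: no swap
arr[1]=6 > 1: no swap
arr[2]=2 > 1: no swap
arr[3]=12 > 1: no swap

Place pivot at position 0: [1, 6, 2, 12, 17]
Pivot position: 0

After partitioning with pivot 1, the array becomes [1, 6, 2, 12, 17]. The pivot is placed at index 0. All elements to the left of the pivot are <= 1, and all elements to the right are > 1.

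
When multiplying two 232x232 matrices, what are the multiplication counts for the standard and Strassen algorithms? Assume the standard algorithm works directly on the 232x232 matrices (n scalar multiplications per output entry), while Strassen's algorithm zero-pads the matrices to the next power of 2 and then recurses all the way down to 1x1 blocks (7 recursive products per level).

Matrix multiplication for 232x232 matrices:

Strassen's algorithm requires power-of-2 dimensions. Pad 232x232 to 256x256 (next power of 2).

Standard algorithm: 232^3 = 12487168 multiplications
Strassen's algorithm: 7^(log2(256)) = 7^8 = 5764801 multiplications
Savings: 12487168 - 5764801 = 6722367 multiplications

Standard: 12487168 multiplications (232^3). Strassen: 5764801 multiplications (7^8, after padding to 256x256). Strassen reduces 8 recursive multiplications to 7 at each level.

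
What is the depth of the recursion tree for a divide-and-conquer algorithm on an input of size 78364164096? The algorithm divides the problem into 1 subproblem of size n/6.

For divide and conquer with division factor 6:

Problem sizes at each level:
Level 0: 78364164096
Level 1: 13060694016
Level 2: 2176782336
Level 3: 362797056
Level 4: 60466176
Level 5: 10077696
Level 6: 1679616
Level 7: 279936
Level 8: 46656
Level 9: 7776
Level 10: 1296
Level 11: 216
Level 12: 36
Level 13: 6
Level 14: 1

The root is level 0 and the size-1 base case is level 14 (the tree spans levels 0 through 14, i.e. 15 levels counting the root), so the depth is the number of divisions: log_6(78364164096) = 14

The recursion tree depth is log_6(78364164096) = 14. At each level, the problem size is divided by 6, so it takes 14 divisions to reduce to a base case of size 1. The algorithm makes 1 recursive call at each level.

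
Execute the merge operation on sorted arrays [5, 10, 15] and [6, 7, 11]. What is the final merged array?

Merging process:

Compare 5 vs 6: take 5 from left. Merged: [5]
Compare 10 vs 6: take 6 from right. Merged: [5, 6]
Compare 10 vs 7: take 7 from right. Merged: [5, 6, 7]
Compare 10 vs 11: take 10 from left. Merged: [5, 6, 7, 10]
Compare 15 vs 11: take 11 from right. Merged: [5, 6, 7, 10, 11]
Append remaining from left: [15]. Merged: [5, 6, 7, 10, 11, 15]

Final merged array: [5, 6, 7, 10, 11, 15]
Total comparisons: 5

The merged array is [5, 6, 7, 10, 11, 15], requiring 5 comparisons. The merge step runs in O(n) time where n is the total number of elements.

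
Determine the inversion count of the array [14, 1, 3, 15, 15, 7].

Finding inversions in [14, 1, 3, 15, 15, 7]:

(0, 1): arr[0]=14 > arr[1]=1
(0, 2): arr[0]=14 > arr[2]=3
(0, 5): arr[0]=14 > arr[5]=7
(3, 5): arr[3]=15 > arr[5]=7
(4, 5): arr[4]=15 > arr[5]=7

Total inversions: 5

The array has 5 inversion(s): (0,1), (0,2), (0,5), (3,5), (4,5). Each pair (i,j) satisfies i < j and arr[i] > arr[j].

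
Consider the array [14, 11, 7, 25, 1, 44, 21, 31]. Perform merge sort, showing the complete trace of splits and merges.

Merge sort trace:

Split: [14, 11, 7, 25, 1, 44, 21, 31] -> [14, 11, 7, 25] and [1, 44, 21, 31]
  Split: [14, 11, 7, 25] -> [14, 11] and [7, 25]
    Split: [14, 11] -> [14] and [11]
    Merge: [14] + [11] -> [11, 14]
    Split: [7, 25] -> [7] and [25]
    Merge: [7] + [25] -> [7, 25]
  Merge: [11, 14] + [7, 25] -> [7, 11, 14, 25]
  Split: [1, 44, 21, 31] -> [1, 44] and [21, 31]
    Split: [1, 44] -> [1] and [44]
    Merge: [1] + [44] -> [1, 44]
    Split: [21, 31] -> [21] and [31]
    Merge: [21] + [31] -> [21, 31]
  Merge: [1, 44] + [21, 31] -> [1, 21, 31, 44]
Merge: [7, 11, 14, 25] + [1, 21, 31, 44] -> [1, 7, 11, 14, 21, 25, 31, 44]

Final sorted array: [1, 7, 11, 14, 21, 25, 31, 44]

The merge sort proceeds by recursively splitting the array and merging sorted halves.
After all merges, the sorted array is [1, 7, 11, 14, 21, 25, 31, 44].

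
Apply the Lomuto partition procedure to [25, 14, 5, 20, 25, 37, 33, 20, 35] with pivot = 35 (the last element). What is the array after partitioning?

Lomuto partition with pivot = 35:

Initial array: [25, 14, 5, 20, 25, 37, 33, 20, 35]

arr[0]=25 <= 35: swap with position 0, array becomes [25, 14, 5, 20, 25, 37, 33, 20, 35]
arr[1]=14 <= 35: swap with position 1, array becomes [25, 14, 5, 20, 25, 37, 33, 20, 35]
arr[2]=5 <= 35: swap with position 2, array becomes [25, 14, 5, 20, 25, 37, 33, 20, 35]
arr[3]=20 <= 35: swap with position 3, array becomes [25, 14, 5, 20, 25, 37, 33, 20, 35]
arr[4]=25 <= 35: swap with position 4, array becomes [25, 14, 5, 20, 25, 37, 33, 20, 35]
arr[5]=37 > 35: no swap
arr[6]=33 <= 35: swap with position 5, array becomes [25, 14, 5, 20, 25, 33, 37, 20, 35]
arr[7]=20 <= 35: swap with position 6, array becomes [25, 14, 5, 20, 25, 33, 20, 37, 35]

Place pivot at position 7: [25, 14, 5, 20, 25, 33, 20, 35, 37]
Pivot position: 7

After partitioning with pivot 35, the array becomes [25, 14, 5, 20, 25, 33, 20, 35, 37]. The pivot is placed at index 7. All elements to the left of the pivot are <= 35, and all elements to the right are > 35.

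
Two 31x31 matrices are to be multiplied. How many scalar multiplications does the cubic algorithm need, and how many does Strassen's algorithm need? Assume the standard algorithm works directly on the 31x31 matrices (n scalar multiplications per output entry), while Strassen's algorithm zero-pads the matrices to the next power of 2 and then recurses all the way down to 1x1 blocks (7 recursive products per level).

Matrix multiplication for 31x31 matrices:

Strassen's algorithm requires power-of-2 dimensions. Pad 31x31 to 32x32 (next power of 2).

Standard algorithm: 31^3 = 29791 multiplications
Strassen's algorithm: 7^(log2(32)) = 7^5 = 16807 multiplications
Savings: 29791 - 16807 = 12984 multiplications

Standard: 29791 multiplications (31^3). Strassen: 16807 multiplications (7^5, after padding to 32x32). Strassen reduces 8 recursive multiplications to 7 at each level.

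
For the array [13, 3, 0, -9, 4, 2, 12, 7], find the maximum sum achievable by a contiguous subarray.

Using Kadane's algorithm on [13, 3, 0, -9, 4, 2, 12, 7]:

Scanning through the array:
Position 1 (value 3): max_ending_here = 16, max_so_far = 16
Position 2 (value 0): max_ending_here = 16, max_so_far = 16
Position 3 (value -9): max_ending_here = 7, max_so_far = 16
Position 4 (value 4): max_ending_here = 11, max_so_far = 16
Position 5 (value 2): max_ending_here = 13, max_so_far = 16
Position 6 (value 12): max_ending_here = 25, max_so_far = 25
Position 7 (value 7): max_ending_here = 32, max_so_far = 32

Maximum subarray: [13, 3, 0, -9, 4, 2, 12, 7]
Maximum sum: 32

The maximum subarray is [13, 3, 0, -9, 4, 2, 12, 7] with sum 32. This subarray runs from index 0 to index 7.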